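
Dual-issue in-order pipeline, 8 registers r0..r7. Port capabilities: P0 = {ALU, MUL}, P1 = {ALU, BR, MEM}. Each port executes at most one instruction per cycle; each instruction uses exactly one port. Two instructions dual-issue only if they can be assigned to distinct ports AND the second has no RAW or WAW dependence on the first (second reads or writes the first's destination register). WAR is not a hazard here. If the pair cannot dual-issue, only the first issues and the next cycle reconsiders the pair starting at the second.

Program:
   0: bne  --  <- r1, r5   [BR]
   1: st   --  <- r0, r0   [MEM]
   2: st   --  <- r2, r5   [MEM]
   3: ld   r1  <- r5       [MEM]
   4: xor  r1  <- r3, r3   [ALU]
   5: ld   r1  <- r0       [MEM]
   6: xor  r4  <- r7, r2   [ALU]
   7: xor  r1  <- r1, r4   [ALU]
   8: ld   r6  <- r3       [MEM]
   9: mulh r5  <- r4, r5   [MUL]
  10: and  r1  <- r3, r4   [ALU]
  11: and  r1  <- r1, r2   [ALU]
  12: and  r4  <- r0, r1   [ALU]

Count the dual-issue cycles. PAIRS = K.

PAIRS = 3

t=0 i0:bne ; no-port BR/MEM
t=1 i1:st ; no-port MEM/MEM
t=2 i2:st ; no-port MEM/MEM
t=3 i3:ld ; WAW r1
t=4 i4:xor ; WAW r1
t=5 i5/i6:ld;xor ; 2-wide
t=6 i7/i8:xor;ld ; 2-wide
t=7 i9/i10:mulh;and ; 2-wide
t=8 i11:and ; RAW r1
t=9 i12:and ; tail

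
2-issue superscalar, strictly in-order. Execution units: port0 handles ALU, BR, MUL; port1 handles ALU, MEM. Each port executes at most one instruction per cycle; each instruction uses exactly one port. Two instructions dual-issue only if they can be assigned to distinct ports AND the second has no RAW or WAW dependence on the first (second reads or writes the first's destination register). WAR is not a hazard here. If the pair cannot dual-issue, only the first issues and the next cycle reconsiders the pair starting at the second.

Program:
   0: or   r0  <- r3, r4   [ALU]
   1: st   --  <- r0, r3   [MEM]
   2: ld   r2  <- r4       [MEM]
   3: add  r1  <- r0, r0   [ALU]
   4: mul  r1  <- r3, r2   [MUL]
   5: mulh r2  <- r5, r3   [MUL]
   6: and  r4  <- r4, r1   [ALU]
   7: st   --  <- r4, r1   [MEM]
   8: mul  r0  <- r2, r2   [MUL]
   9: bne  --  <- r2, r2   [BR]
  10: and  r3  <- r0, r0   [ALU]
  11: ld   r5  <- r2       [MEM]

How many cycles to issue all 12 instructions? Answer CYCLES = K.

[0] i0  or.ALU  -- RAW r0
[1] i1  st.MEM  -- no-port MEM/MEM
[2] i2,i3  ld.MEM+add.ALU  -- pair
[3] i4  mul.MUL  -- no-port MUL/MUL
[4] i5,i6  mulh.MUL+and.ALU  -- pair
[5] i7,i8  st.MEM+mul.MUL  -- pair
[6] i9,i10  bne.BR+and.ALU  -- pair
[7] i11  ld.MEM  -- tail

CYCLES = 8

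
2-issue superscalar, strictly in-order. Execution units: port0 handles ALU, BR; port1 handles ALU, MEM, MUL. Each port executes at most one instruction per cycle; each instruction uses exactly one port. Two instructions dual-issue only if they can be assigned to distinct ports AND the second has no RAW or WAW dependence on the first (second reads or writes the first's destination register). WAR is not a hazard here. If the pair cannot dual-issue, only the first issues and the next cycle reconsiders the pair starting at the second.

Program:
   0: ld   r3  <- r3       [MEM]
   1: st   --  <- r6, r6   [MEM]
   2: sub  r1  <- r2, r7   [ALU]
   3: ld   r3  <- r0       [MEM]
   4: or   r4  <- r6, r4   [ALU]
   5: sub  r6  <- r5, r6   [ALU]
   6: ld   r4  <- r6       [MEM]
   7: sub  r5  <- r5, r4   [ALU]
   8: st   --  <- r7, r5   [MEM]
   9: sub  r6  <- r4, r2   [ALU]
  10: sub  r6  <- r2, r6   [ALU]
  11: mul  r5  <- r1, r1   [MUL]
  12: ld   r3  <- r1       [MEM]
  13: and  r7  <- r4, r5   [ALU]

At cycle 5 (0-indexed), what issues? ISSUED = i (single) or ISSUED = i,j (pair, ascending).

t=0 i0:ld ; no-port MEM/MEM
t=1 i1/i2:st/sub ; dual
t=2 i3/i4:ld/or ; dual
t=3 i5:sub ; RAW r6
t=4 i6:ld ; RAW r4
t=5 i7:sub ; RAW r5
t=6 i8/i9:st/sub ; dual
t=7 i10/i11:sub/mul ; dual
t=8 i12/i13:ld/and ; dual

ISSUED = 7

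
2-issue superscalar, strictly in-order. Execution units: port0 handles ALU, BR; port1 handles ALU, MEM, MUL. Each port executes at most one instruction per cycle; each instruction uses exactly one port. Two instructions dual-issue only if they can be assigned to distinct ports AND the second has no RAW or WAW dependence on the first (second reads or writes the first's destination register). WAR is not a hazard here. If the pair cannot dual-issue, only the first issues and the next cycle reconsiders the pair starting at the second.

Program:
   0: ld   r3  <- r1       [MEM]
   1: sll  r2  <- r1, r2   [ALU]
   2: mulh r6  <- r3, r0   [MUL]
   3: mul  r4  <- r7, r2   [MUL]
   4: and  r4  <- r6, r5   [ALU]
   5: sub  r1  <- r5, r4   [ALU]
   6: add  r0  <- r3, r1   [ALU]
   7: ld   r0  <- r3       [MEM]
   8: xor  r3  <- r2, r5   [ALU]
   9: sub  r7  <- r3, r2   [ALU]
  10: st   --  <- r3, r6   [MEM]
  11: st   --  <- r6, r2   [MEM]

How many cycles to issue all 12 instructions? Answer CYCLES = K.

#0 head=0: ld;sll i0/i1 2-wide
#1 head=2: mulh i2 no-port MUL/MUL
#2 head=3: mul i3 WAW r4
#3 head=4: and i4 RAW r4
#4 head=5: sub i5 RAW r1
#5 head=6: add i6 WAW r0
#6 head=7: ld;xor i7/i8 2-wide
#7 head=9: sub;st i9/i10 2-wide
#8 head=11: st i11 tail

CYCLES = 9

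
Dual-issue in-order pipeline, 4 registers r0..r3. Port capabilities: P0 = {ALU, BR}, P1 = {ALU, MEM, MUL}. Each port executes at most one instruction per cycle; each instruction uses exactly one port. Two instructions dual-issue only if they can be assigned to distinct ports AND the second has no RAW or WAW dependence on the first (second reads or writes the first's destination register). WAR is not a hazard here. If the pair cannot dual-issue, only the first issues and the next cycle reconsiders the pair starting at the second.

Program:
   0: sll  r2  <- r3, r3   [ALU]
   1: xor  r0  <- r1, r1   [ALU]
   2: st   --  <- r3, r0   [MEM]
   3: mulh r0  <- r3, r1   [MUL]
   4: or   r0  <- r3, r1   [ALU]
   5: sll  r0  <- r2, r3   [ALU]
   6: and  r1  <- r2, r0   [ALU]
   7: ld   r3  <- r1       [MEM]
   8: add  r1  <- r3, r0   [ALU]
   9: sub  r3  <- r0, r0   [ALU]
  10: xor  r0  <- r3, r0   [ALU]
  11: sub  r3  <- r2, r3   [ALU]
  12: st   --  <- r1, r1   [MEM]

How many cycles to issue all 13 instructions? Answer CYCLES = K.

  cy0 -> i0,i1 (sll/xor) pair
  cy1 -> i2 (st) no-port MEM/MUL
  cy2 -> i3 (mulh) WAW r0
  cy3 -> i4 (or) WAW r0
  cy4 -> i5 (sll) RAW r0
  cy5 -> i6 (and) RAW r1
  cy6 -> i7 (ld) RAW r3
  cy7 -> i8,i9 (add/sub) pair
  cy8 -> i10,i11 (xor/sub) pair
  cy9 -> i12 (st) tail

CYCLES = 10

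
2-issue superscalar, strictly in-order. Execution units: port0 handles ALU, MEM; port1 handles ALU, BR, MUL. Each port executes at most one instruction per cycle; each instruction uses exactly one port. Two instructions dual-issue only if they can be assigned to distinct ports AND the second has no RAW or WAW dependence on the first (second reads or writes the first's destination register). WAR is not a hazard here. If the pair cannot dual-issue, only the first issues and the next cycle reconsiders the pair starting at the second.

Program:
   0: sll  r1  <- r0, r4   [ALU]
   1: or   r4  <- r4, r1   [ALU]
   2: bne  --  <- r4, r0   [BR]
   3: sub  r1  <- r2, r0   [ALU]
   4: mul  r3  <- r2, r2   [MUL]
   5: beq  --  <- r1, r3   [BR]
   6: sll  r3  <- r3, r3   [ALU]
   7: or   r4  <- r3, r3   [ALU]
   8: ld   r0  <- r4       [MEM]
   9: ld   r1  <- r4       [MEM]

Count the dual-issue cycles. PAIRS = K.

0. sll.ALU @i0  | RAW r1
1. or.ALU @i1  | RAW r4
2. bne.BR;sub.ALU @i2&i3  | pair
3. mul.MUL @i4  | no-port MUL/BR
4. beq.BR;sll.ALU @i5&i6  | pair
5. or.ALU @i7  | RAW r4
6. ld.MEM @i8  | no-port MEM/MEM
7. ld.MEM @i9  | tail

PAIRS = 2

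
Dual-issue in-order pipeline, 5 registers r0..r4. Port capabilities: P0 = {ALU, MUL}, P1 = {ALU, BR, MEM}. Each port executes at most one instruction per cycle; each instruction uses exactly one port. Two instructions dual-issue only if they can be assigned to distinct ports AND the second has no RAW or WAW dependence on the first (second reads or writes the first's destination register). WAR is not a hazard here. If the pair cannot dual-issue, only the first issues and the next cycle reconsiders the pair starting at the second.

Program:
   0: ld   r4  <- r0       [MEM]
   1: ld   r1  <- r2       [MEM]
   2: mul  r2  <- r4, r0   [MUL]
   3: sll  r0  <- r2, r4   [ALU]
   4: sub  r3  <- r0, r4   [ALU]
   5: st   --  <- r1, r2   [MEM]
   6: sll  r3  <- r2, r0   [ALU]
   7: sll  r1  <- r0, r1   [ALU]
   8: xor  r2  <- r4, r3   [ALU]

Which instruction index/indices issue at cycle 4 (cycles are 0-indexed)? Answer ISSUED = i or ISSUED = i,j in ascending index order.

ISSUED = 6,7

t=0 i0:ld.MEM ; no-port MEM/MEM
t=1 i1+i2:ld.MEM;mul.MUL ; dual
t=2 i3:sll.ALU ; RAW r0
t=3 i4+i5:sub.ALU;st.MEM ; dual
t=4 i6+i7:sll.ALU;sll.ALU ; dual
t=5 i8:xor.ALU ; tail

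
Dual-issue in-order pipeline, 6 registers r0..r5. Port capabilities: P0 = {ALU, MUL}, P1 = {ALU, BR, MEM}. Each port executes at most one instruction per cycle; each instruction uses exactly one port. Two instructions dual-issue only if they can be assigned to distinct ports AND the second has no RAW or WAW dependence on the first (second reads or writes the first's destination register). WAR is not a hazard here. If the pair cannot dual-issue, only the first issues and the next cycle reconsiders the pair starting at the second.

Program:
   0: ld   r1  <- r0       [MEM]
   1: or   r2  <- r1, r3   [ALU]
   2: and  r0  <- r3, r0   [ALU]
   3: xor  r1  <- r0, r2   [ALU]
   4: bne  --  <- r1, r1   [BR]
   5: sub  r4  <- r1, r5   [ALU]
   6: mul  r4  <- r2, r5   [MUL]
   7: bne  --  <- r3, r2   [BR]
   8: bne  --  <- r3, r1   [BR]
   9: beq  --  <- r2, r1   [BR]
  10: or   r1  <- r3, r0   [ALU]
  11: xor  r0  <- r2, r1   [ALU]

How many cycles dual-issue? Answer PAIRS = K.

PAIRS = 4

0. ld.MEM @i0  | RAW r1
1. or.ALU+and.ALU @i1&i2  | pair
2. xor.ALU @i3  | RAW r1
3. bne.BR+sub.ALU @i4&i5  | pair
4. mul.MUL+bne.BR @i6&i7  | pair
5. bne.BR @i8  | no-port BR/BR
6. beq.BR+or.ALU @i9&i10  | pair
7. xor.ALU @i11  | tail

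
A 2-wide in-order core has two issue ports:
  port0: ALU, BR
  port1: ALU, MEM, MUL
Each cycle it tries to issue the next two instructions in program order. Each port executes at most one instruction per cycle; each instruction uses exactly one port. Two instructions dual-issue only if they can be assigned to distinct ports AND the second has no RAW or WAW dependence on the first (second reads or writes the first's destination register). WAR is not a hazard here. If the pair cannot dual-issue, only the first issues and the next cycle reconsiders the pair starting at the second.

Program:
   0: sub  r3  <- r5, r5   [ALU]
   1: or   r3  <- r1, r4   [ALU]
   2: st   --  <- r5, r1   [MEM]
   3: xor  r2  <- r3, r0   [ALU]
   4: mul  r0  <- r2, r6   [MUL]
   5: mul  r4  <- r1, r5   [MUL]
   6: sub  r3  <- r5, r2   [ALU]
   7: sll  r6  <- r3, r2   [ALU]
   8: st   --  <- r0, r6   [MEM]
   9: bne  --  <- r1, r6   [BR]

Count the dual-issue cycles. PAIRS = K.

PAIRS = 3

  cy0 -> i0 (sub.ALU) WAW r3
  cy1 -> i1&i2 (or.ALU;st.MEM) pair
  cy2 -> i3 (xor.ALU) RAW r2
  cy3 -> i4 (mul.MUL) no-port MUL/MUL
  cy4 -> i5&i6 (mul.MUL;sub.ALU) pair
  cy5 -> i7 (sll.ALU) RAW r6
  cy6 -> i8&i9 (st.MEM;bne.BR) pair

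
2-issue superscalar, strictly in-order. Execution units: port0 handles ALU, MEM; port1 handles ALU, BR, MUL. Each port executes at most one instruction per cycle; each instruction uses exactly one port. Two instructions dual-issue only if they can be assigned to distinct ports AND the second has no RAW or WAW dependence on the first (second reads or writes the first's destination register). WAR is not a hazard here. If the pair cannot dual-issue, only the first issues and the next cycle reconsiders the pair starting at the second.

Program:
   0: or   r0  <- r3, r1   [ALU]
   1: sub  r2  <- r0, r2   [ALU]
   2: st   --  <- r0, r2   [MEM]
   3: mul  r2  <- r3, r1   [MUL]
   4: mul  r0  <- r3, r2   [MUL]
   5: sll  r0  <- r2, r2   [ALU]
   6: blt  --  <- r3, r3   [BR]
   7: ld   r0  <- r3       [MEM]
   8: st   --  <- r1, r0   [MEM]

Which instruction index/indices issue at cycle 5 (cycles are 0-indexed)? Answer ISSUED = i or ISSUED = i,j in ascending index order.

0. or @i0  | RAW r0
1. sub @i1  | RAW r2
2. st;mul @i2/i3  | pair
3. mul @i4  | WAW r0
4. sll;blt @i5/i6  | pair
5. ld @i7  | no-port MEM/MEM
6. st @i8  | tail

ISSUED = 7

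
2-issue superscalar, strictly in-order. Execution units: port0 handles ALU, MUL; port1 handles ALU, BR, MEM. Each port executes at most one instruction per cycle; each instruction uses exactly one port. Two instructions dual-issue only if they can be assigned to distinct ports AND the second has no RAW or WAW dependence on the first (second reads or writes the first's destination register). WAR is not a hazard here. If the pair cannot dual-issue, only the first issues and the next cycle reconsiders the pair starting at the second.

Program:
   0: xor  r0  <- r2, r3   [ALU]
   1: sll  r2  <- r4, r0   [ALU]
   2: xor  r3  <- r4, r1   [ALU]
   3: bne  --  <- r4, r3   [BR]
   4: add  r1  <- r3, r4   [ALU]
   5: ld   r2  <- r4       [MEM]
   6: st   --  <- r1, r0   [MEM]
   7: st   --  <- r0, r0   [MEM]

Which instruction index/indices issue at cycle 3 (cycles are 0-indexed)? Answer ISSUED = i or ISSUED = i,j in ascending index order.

ISSUED = 5

#0 head=0: xor.ALU i0 RAW r0
#1 head=1: sll.ALU+xor.ALU i1&i2 dual
#2 head=3: bne.BR+add.ALU i3&i4 dual
#3 head=5: ld.MEM i5 no-port MEM/MEM
#4 head=6: st.MEM i6 no-port MEM/MEM
#5 head=7: st.MEM i7 tail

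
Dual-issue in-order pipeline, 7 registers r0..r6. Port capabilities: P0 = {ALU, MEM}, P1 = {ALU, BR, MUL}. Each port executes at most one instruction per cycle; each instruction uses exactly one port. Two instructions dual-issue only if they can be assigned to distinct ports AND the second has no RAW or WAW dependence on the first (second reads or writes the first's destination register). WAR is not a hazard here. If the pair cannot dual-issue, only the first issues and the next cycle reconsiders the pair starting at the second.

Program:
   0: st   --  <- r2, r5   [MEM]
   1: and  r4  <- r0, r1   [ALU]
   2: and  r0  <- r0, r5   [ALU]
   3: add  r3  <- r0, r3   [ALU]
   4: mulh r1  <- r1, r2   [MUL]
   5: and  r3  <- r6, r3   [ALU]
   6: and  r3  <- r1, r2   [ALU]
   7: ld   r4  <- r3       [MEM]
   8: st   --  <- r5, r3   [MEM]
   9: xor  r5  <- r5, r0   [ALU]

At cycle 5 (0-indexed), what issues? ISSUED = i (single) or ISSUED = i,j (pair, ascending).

ISSUED = 7

  cy0 -> i0/i1 (st.MEM+and.ALU) pair
  cy1 -> i2 (and.ALU) RAW r0
  cy2 -> i3/i4 (add.ALU+mulh.MUL) pair
  cy3 -> i5 (and.ALU) WAW r3
  cy4 -> i6 (and.ALU) RAW r3
  cy5 -> i7 (ld.MEM) no-port MEM/MEM
  cy6 -> i8/i9 (st.MEM+xor.ALU) pair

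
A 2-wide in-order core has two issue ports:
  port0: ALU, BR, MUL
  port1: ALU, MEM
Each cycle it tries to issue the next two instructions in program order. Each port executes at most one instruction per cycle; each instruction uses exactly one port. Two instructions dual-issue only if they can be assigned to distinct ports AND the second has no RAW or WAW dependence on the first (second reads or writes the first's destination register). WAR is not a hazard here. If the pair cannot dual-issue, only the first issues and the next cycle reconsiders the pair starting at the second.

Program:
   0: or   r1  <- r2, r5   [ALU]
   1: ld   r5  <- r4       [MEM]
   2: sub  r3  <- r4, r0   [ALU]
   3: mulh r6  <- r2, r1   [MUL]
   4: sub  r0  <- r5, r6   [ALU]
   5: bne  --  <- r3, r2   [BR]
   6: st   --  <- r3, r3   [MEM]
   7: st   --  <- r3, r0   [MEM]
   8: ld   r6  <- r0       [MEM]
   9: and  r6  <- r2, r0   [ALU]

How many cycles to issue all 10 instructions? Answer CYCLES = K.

CYCLES = 7

#0 head=0: or;ld i0/i1 2-wide
#1 head=2: sub;mulh i2/i3 2-wide
#2 head=4: sub;bne i4/i5 2-wide
#3 head=6: st i6 no-port MEM/MEM
#4 head=7: st i7 no-port MEM/MEM
#5 head=8: ld i8 WAW r6
#6 head=9: and i9 tail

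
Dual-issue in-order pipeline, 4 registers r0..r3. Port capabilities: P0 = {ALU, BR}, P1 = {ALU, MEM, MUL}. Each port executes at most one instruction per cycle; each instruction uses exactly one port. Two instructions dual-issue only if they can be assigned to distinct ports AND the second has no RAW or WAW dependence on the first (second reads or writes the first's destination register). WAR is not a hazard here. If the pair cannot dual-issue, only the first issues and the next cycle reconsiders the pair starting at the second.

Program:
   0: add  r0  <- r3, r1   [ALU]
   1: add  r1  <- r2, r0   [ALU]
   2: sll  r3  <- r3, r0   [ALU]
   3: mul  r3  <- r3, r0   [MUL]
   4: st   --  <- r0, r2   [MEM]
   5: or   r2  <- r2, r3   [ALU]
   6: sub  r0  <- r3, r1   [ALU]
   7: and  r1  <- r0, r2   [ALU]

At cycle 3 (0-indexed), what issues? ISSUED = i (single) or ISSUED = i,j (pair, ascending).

ISSUED = 4,5

  cy0 -> i0 (add.ALU) RAW r0
  cy1 -> i1+i2 (add.ALU+sll.ALU) 2-wide
  cy2 -> i3 (mul.MUL) no-port MUL/MEM
  cy3 -> i4+i5 (st.MEM+or.ALU) 2-wide
  cy4 -> i6 (sub.ALU) RAW r0
  cy5 -> i7 (and.ALU) tail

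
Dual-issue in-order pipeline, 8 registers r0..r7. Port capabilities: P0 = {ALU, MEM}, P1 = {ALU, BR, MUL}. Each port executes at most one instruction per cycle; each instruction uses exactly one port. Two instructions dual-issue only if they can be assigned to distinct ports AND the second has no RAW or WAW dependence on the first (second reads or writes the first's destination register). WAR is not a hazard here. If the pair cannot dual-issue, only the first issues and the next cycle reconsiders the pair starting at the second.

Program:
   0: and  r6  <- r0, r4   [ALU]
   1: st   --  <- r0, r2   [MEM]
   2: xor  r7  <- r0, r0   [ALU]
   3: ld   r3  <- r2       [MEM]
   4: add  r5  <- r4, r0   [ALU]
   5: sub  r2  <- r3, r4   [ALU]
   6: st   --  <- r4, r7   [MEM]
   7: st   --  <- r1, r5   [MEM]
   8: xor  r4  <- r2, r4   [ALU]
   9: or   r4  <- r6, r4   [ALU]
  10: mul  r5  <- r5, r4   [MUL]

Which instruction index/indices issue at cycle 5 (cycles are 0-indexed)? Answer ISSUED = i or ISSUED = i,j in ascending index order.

ISSUED = 9

c0: i0,i1 and;st  dual
c1: i2,i3 xor;ld  dual
c2: i4,i5 add;sub  dual
c3: i6 st  no-port MEM/MEM
c4: i7,i8 st;xor  dual
c5: i9 or  RAW r4
c6: i10 mul  tail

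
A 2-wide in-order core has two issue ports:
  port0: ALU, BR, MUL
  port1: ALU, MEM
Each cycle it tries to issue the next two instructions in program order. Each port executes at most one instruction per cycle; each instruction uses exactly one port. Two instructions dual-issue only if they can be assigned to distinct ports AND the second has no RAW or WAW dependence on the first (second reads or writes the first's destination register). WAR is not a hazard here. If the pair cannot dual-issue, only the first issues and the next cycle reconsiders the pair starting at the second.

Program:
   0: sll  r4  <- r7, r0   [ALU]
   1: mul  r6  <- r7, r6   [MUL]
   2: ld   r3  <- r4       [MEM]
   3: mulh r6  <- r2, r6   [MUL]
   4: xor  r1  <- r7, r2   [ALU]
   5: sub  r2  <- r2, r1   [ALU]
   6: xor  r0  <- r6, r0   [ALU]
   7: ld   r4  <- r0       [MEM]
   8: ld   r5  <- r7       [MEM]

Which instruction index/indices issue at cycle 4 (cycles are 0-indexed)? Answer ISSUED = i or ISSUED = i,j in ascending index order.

  cy0 -> i0,i1 (sll.ALU/mul.MUL) dual
  cy1 -> i2,i3 (ld.MEM/mulh.MUL) dual
  cy2 -> i4 (xor.ALU) RAW r1
  cy3 -> i5,i6 (sub.ALU/xor.ALU) dual
  cy4 -> i7 (ld.MEM) no-port MEM/MEM
  cy5 -> i8 (ld.MEM) tail

ISSUED = 7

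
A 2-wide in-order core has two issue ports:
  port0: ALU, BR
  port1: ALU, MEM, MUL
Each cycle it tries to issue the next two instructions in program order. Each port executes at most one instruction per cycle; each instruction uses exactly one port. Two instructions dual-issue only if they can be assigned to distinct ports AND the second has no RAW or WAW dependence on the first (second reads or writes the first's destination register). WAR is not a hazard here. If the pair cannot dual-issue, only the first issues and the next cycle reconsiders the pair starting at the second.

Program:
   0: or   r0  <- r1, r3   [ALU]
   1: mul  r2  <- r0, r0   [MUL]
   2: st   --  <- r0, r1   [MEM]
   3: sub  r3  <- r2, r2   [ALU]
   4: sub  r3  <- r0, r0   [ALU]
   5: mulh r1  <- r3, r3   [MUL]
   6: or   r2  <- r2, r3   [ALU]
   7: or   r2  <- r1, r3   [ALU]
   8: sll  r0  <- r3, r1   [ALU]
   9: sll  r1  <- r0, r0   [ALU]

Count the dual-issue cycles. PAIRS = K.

0. or.ALU @i0  | RAW r0
1. mul.MUL @i1  | no-port MUL/MEM
2. st.MEM;sub.ALU @i2&i3  | pair
3. sub.ALU @i4  | RAW r3
4. mulh.MUL;or.ALU @i5&i6  | pair
5. or.ALU;sll.ALU @i7&i8  | pair
6. sll.ALU @i9  | tail

PAIRS = 3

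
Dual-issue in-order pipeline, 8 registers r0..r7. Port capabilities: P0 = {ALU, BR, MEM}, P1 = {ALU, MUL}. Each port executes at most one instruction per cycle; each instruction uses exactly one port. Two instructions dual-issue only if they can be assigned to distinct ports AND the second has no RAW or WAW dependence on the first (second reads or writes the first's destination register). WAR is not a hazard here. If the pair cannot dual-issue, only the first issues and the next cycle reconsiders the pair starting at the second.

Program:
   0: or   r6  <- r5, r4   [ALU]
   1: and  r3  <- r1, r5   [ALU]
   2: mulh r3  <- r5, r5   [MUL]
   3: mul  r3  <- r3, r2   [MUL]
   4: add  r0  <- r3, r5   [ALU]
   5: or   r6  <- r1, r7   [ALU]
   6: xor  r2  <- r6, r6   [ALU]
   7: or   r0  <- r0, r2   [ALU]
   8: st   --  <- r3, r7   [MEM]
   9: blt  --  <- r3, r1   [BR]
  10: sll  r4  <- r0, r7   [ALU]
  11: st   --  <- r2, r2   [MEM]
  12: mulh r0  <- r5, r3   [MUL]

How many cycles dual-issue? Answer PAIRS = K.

PAIRS = 5

0. or.ALU and.ALU @i0/i1  | dual
1. mulh.MUL @i2  | no-port MUL/MUL
2. mul.MUL @i3  | RAW r3
3. add.ALU or.ALU @i4/i5  | dual
4. xor.ALU @i6  | RAW r2
5. or.ALU st.MEM @i7/i8  | dual
6. blt.BR sll.ALU @i9/i10  | dual
7. st.MEM mulh.MUL @i11/i12  | dual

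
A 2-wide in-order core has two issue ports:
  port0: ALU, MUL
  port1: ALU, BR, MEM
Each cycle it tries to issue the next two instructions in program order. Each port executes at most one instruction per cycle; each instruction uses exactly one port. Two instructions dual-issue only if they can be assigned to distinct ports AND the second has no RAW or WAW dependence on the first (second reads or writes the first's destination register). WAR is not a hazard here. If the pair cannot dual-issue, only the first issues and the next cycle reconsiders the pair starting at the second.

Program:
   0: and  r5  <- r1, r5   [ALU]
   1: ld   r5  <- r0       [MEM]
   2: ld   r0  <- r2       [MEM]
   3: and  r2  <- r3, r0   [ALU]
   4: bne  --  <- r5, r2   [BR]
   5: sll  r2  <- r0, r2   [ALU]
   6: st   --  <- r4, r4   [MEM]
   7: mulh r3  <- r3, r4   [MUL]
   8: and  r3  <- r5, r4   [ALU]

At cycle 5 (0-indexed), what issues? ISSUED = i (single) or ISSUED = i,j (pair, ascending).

t=0 i0:and ; WAW r5
t=1 i1:ld ; no-port MEM/MEM
t=2 i2:ld ; RAW r0
t=3 i3:and ; RAW r2
t=4 i4+i5:bne sll ; pair
t=5 i6+i7:st mulh ; pair
t=6 i8:and ; tail

ISSUED = 6,7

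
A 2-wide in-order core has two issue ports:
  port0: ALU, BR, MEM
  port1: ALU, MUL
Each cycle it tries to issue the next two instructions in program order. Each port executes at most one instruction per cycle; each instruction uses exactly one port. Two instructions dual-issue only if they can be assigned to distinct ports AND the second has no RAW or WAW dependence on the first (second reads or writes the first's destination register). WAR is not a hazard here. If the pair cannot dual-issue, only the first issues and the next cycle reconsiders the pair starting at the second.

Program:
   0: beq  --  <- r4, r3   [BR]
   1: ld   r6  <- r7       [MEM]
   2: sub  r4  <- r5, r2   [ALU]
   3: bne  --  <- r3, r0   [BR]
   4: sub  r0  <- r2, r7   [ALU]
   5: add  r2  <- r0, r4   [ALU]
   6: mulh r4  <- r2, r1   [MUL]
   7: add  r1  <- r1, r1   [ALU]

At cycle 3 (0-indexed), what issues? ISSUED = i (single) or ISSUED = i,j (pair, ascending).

t=0 i0:beq.BR ; no-port BR/MEM
t=1 i1,i2:ld.MEM+sub.ALU ; 2-wide
t=2 i3,i4:bne.BR+sub.ALU ; 2-wide
t=3 i5:add.ALU ; RAW r2
t=4 i6,i7:mulh.MUL+add.ALU ; 2-wide

ISSUED = 5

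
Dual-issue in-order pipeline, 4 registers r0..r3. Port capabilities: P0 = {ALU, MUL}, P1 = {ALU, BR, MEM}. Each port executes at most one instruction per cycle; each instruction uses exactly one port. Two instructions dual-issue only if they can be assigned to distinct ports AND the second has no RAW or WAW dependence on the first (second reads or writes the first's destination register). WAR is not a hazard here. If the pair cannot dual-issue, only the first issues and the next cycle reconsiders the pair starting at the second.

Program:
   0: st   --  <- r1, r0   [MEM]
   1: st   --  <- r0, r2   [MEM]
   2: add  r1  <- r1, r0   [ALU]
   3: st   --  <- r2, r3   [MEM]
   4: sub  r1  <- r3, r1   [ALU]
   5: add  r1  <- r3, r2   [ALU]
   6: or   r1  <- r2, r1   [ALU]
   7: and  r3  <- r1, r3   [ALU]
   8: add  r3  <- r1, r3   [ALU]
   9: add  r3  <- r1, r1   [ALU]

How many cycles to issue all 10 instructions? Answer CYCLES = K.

CYCLES = 8

#0 head=0: st.MEM i0 no-port MEM/MEM
#1 head=1: st.MEM add.ALU i1&i2 pair
#2 head=3: st.MEM sub.ALU i3&i4 pair
#3 head=5: add.ALU i5 RAW+WAW r1
#4 head=6: or.ALU i6 RAW r1
#5 head=7: and.ALU i7 RAW+WAW r3
#6 head=8: add.ALU i8 WAW r3
#7 head=9: add.ALU i9 tail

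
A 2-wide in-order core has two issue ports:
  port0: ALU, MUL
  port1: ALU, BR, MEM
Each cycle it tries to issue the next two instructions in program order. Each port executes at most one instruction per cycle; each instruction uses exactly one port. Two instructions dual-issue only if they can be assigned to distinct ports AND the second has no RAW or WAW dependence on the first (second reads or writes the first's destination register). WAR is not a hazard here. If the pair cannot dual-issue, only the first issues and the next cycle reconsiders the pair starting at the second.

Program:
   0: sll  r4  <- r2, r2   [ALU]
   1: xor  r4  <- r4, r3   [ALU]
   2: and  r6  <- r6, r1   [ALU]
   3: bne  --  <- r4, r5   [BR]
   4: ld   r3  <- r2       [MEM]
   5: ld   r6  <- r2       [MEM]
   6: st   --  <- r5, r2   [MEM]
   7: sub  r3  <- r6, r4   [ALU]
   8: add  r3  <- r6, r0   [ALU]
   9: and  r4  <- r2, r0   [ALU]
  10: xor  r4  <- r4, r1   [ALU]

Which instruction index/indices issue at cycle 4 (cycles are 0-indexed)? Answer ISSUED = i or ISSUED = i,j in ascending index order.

0. sll.ALU @i0  | RAW+WAW r4
1. xor.ALU/and.ALU @i1&i2  | dual
2. bne.BR @i3  | no-port BR/MEM
3. ld.MEM @i4  | no-port MEM/MEM
4. ld.MEM @i5  | no-port MEM/MEM
5. st.MEM/sub.ALU @i6&i7  | dual
6. add.ALU/and.ALU @i8&i9  | dual
7. xor.ALU @i10  | tail

ISSUED = 5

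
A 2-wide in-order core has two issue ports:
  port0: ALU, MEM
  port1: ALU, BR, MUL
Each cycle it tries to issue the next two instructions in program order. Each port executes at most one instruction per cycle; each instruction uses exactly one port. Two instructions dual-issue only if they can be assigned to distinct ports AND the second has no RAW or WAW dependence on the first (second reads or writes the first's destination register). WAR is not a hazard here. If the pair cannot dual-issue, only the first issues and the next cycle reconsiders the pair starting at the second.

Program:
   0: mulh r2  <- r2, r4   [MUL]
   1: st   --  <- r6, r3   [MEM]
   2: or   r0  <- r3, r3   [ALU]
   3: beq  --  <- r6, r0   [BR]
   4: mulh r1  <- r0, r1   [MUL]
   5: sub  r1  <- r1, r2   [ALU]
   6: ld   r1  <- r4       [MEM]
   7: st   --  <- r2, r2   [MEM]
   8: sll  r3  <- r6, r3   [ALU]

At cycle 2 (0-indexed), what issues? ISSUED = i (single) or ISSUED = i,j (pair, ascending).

ISSUED = 3

  cy0 -> i0,i1 (mulh st) dual
  cy1 -> i2 (or) RAW r0
  cy2 -> i3 (beq) no-port BR/MUL
  cy3 -> i4 (mulh) RAW+WAW r1
  cy4 -> i5 (sub) WAW r1
  cy5 -> i6 (ld) no-port MEM/MEM
  cy6 -> i7,i8 (st sll) dual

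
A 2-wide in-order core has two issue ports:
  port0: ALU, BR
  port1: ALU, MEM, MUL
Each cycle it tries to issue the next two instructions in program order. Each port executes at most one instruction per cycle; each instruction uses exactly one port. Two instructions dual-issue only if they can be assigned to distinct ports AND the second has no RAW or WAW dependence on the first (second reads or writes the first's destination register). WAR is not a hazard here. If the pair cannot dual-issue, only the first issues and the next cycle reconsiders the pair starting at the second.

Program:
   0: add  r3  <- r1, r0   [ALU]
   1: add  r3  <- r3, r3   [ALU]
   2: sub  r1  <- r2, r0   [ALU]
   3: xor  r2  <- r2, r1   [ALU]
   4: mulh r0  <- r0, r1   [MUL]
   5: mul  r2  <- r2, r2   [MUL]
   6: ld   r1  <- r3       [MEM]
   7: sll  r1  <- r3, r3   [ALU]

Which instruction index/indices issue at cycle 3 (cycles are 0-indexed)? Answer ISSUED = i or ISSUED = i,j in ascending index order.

  cy0 -> i0 (add) RAW+WAW r3
  cy1 -> i1,i2 (add/sub) pair
  cy2 -> i3,i4 (xor/mulh) pair
  cy3 -> i5 (mul) no-port MUL/MEM
  cy4 -> i6 (ld) WAW r1
  cy5 -> i7 (sll) tail

ISSUED = 5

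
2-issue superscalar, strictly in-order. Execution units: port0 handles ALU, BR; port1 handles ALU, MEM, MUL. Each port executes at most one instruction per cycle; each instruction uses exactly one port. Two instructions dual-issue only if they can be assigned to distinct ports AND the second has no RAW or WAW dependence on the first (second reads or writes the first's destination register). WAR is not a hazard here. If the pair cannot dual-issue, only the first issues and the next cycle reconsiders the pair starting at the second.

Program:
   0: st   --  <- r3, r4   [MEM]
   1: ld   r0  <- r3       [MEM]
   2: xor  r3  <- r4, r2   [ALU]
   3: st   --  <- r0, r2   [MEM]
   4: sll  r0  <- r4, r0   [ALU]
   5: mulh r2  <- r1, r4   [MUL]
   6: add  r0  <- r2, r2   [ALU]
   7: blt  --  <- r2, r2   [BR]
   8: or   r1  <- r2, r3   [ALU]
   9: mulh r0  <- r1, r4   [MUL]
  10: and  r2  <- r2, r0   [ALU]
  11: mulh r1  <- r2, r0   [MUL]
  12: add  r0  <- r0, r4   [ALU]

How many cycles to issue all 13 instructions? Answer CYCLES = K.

CYCLES = 9

  cy0 -> i0 (st.MEM) no-port MEM/MEM
  cy1 -> i1/i2 (ld.MEM/xor.ALU) pair
  cy2 -> i3/i4 (st.MEM/sll.ALU) pair
  cy3 -> i5 (mulh.MUL) RAW r2
  cy4 -> i6/i7 (add.ALU/blt.BR) pair
  cy5 -> i8 (or.ALU) RAW r1
  cy6 -> i9 (mulh.MUL) RAW r0
  cy7 -> i10 (and.ALU) RAW r2
  cy8 -> i11/i12 (mulh.MUL/add.ALU) pair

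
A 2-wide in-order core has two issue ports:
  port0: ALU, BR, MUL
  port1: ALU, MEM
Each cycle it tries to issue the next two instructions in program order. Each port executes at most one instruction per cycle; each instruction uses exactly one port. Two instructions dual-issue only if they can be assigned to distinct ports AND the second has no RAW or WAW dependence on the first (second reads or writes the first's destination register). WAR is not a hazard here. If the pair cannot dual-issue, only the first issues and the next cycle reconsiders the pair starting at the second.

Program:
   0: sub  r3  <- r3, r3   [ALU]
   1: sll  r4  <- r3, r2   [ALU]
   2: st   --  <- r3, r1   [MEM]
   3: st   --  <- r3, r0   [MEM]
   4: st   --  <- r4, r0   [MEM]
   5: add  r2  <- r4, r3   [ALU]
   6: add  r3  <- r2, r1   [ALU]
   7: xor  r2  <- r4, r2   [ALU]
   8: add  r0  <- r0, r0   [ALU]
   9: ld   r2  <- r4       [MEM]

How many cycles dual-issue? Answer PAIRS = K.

PAIRS = 4

[0] i0  sub.ALU  -- RAW r3
[1] i1&i2  sll.ALU;st.MEM  -- dual
[2] i3  st.MEM  -- no-port MEM/MEM
[3] i4&i5  st.MEM;add.ALU  -- dual
[4] i6&i7  add.ALU;xor.ALU  -- dual
[5] i8&i9  add.ALU;ld.MEM  -- dual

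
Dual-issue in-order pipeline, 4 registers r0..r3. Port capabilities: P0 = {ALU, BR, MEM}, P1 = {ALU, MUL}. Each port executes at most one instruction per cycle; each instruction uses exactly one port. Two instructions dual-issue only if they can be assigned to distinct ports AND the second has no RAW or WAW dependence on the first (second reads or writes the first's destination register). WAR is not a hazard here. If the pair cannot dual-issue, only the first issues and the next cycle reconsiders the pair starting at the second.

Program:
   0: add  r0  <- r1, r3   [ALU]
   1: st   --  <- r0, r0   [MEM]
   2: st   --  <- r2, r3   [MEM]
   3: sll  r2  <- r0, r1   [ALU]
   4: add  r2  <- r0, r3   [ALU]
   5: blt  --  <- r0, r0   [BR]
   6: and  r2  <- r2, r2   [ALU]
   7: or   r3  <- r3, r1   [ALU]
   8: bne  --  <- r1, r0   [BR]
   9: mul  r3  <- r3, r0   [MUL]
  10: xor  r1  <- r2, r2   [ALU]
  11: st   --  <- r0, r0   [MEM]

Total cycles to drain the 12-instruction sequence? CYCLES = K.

CYCLES = 7

  cy0 -> i0 (add.ALU) RAW r0
  cy1 -> i1 (st.MEM) no-port MEM/MEM
  cy2 -> i2+i3 (st.MEM+sll.ALU) pair
  cy3 -> i4+i5 (add.ALU+blt.BR) pair
  cy4 -> i6+i7 (and.ALU+or.ALU) pair
  cy5 -> i8+i9 (bne.BR+mul.MUL) pair
  cy6 -> i10+i11 (xor.ALU+st.MEM) pair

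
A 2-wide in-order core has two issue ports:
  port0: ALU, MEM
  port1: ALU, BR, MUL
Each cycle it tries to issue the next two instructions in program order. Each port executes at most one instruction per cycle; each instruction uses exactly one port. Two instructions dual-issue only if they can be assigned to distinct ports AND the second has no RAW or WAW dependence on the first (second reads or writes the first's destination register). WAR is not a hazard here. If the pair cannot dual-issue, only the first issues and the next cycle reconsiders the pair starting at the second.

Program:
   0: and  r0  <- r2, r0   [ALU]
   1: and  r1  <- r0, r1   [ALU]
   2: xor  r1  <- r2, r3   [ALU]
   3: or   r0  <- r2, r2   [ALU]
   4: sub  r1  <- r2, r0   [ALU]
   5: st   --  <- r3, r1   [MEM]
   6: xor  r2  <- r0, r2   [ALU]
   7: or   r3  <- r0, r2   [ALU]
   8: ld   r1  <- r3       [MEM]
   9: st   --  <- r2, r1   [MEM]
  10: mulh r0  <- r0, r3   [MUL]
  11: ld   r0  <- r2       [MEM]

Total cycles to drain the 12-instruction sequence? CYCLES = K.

t=0 i0:and.ALU ; RAW r0
t=1 i1:and.ALU ; WAW r1
t=2 i2,i3:xor.ALU+or.ALU ; 2-wide
t=3 i4:sub.ALU ; RAW r1
t=4 i5,i6:st.MEM+xor.ALU ; 2-wide
t=5 i7:or.ALU ; RAW r3
t=6 i8:ld.MEM ; no-port MEM/MEM
t=7 i9,i10:st.MEM+mulh.MUL ; 2-wide
t=8 i11:ld.MEM ; tail

CYCLES = 9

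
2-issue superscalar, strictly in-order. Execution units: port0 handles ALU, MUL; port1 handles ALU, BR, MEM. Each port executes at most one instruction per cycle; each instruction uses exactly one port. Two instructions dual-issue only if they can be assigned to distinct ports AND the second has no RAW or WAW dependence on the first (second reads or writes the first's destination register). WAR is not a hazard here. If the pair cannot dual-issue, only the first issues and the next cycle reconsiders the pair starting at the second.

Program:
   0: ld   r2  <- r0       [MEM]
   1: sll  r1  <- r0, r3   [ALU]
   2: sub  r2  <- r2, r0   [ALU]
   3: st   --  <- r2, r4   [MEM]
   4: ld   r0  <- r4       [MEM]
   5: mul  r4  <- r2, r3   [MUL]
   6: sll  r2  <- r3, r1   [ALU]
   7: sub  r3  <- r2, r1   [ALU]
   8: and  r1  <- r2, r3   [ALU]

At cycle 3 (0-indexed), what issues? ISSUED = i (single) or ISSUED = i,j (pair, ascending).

ISSUED = 4,5

t=0 i0,i1:ld/sll ; 2-wide
t=1 i2:sub ; RAW r2
t=2 i3:st ; no-port MEM/MEM
t=3 i4,i5:ld/mul ; 2-wide
t=4 i6:sll ; RAW r2
t=5 i7:sub ; RAW r3
t=6 i8:and ; tail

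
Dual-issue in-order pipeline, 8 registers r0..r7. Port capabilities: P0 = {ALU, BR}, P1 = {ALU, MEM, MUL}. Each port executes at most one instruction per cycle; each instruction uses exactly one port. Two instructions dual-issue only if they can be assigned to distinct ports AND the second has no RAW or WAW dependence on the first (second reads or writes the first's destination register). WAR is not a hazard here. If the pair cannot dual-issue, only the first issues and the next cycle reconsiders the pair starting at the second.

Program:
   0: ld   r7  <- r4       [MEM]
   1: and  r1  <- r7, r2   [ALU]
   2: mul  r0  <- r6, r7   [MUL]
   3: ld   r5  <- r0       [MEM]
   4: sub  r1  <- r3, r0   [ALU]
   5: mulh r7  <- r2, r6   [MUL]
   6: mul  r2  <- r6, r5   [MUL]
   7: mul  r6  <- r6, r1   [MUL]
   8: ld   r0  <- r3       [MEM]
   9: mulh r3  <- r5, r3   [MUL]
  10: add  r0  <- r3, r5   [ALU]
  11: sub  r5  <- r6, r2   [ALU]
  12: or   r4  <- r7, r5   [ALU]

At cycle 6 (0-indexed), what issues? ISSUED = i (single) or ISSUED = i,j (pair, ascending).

[0] i0  ld  -- RAW r7
[1] i1,i2  and mul  -- 2-wide
[2] i3,i4  ld sub  -- 2-wide
[3] i5  mulh  -- no-port MUL/MUL
[4] i6  mul  -- no-port MUL/MUL
[5] i7  mul  -- no-port MUL/MEM
[6] i8  ld  -- no-port MEM/MUL
[7] i9  mulh  -- RAW r3
[8] i10,i11  add sub  -- 2-wide
[9] i12  or  -- tail

ISSUED = 8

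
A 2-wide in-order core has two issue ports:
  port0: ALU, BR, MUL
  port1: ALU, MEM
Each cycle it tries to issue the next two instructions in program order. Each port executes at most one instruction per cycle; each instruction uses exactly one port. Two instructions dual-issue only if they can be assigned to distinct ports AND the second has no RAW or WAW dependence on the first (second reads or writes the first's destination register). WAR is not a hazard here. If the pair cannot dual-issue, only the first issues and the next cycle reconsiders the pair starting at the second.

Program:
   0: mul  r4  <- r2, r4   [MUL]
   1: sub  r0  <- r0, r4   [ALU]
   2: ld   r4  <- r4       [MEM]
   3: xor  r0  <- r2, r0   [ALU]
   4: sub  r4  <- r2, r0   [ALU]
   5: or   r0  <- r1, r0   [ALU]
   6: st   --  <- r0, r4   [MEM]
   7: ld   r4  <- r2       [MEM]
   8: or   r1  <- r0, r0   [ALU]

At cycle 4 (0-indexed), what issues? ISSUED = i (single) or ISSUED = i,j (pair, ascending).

0. mul.MUL @i0  | RAW r4
1. sub.ALU ld.MEM @i1+i2  | 2-wide
2. xor.ALU @i3  | RAW r0
3. sub.ALU or.ALU @i4+i5  | 2-wide
4. st.MEM @i6  | no-port MEM/MEM
5. ld.MEM or.ALU @i7+i8  | 2-wide

ISSUED = 6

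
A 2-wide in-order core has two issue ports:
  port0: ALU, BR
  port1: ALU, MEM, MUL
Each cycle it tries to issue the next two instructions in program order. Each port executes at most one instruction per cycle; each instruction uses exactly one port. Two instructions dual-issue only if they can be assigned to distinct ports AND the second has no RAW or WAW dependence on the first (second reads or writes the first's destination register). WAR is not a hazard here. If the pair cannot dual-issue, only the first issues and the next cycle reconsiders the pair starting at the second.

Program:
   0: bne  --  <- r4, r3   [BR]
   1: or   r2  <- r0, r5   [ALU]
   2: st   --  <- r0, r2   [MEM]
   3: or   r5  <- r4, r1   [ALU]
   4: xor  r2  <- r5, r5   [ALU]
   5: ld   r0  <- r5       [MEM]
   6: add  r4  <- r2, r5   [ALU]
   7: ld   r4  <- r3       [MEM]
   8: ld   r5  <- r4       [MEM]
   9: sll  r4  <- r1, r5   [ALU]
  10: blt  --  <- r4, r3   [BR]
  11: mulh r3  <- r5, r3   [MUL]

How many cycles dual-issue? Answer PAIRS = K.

PAIRS = 4

c0: i0+i1 bne.BR+or.ALU  2-wide
c1: i2+i3 st.MEM+or.ALU  2-wide
c2: i4+i5 xor.ALU+ld.MEM  2-wide
c3: i6 add.ALU  WAW r4
c4: i7 ld.MEM  no-port MEM/MEM
c5: i8 ld.MEM  RAW r5
c6: i9 sll.ALU  RAW r4
c7: i10+i11 blt.BR+mulh.MUL  2-wide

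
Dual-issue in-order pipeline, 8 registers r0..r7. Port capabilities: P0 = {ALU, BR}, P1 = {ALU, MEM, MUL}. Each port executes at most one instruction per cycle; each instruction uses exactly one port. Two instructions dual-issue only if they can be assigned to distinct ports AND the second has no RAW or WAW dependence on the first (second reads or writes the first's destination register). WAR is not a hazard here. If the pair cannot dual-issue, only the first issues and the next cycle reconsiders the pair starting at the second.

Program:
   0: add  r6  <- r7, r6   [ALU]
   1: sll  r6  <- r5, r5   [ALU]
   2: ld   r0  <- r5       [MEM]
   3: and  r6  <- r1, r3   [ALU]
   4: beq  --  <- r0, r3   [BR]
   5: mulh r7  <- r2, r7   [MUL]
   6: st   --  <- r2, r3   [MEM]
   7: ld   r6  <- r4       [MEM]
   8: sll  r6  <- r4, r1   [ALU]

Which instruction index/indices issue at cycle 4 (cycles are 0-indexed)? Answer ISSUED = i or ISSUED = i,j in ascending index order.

#0 head=0: add.ALU i0 WAW r6
#1 head=1: sll.ALU+ld.MEM i1&i2 2-wide
#2 head=3: and.ALU+beq.BR i3&i4 2-wide
#3 head=5: mulh.MUL i5 no-port MUL/MEM
#4 head=6: st.MEM i6 no-port MEM/MEM
#5 head=7: ld.MEM i7 WAW r6
#6 head=8: sll.ALU i8 tail

ISSUED = 6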